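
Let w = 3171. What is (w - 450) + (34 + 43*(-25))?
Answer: 1680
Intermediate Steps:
(w - 450) + (34 + 43*(-25)) = (3171 - 450) + (34 + 43*(-25)) = 2721 + (34 - 1075) = 2721 - 1041 = 1680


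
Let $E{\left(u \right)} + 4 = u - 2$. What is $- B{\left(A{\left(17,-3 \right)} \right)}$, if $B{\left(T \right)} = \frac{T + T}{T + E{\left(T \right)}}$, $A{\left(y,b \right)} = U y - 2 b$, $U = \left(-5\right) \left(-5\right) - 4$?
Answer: $- \frac{121}{120} \approx -1.0083$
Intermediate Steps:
$E{\left(u \right)} = -6 + u$ ($E{\left(u \right)} = -4 + \left(u - 2\right) = -4 + \left(-2 + u\right) = -6 + u$)
$U = 21$ ($U = 25 - 4 = 21$)
$A{\left(y,b \right)} = - 2 b + 21 y$ ($A{\left(y,b \right)} = 21 y - 2 b = - 2 b + 21 y$)
$B{\left(T \right)} = \frac{2 T}{-6 + 2 T}$ ($B{\left(T \right)} = \frac{T + T}{T + \left(-6 + T\right)} = \frac{2 T}{-6 + 2 T}$)
$- B{\left(A{\left(17,-3 \right)} \right)} = - \frac{\left(-2\right) \left(-3\right) + 21 \cdot 17}{-3 + \left(\left(-2\right) \left(-3\right) + 21 \cdot 17\right)} = - \frac{6 + 357}{-3 + \left(6 + 357\right)} = - \frac{363}{-3 + 363} = - \frac{363}{360} = \left(-1\right) \frac{121}{120} = - \frac{121}{120}$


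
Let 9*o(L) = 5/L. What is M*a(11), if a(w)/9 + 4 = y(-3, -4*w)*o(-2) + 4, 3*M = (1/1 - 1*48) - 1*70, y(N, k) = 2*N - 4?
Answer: -975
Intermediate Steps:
y(N, k) = -4 + 2*N
o(L) = 5/(9*L) (o(L) = (5/L)/9 = 5/(9*L))
M = -39 (M = ((1/1 - 1*48) - 1*70)/3 = ((1 - 48) - 70)/3 = (-47 - 70)/3 = (⅓)*(-117) = -39)
a(w) = 25 (a(w) = -36 + 9*((-4 + 2*(-3))*((5/9)/(-2)) + 4) = -36 + 9*((-4 - 6)*((5/9)*(-½)) + 4) = -36 + 9*(-10*(-5/18) + 4) = -36 + 9*(25/9 + 4) = -36 + 9*(61/9) = -36 + 61 = 25)
M*a(11) = -39*25 = -975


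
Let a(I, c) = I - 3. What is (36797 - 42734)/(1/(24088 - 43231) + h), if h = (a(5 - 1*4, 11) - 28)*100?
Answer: 113651991/57429001 ≈ 1.9790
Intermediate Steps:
a(I, c) = -3 + I
h = -3000 (h = ((-3 + (5 - 1*4)) - 28)*100 = ((-3 + (5 - 4)) - 28)*100 = ((-3 + 1) - 28)*100 = (-2 - 28)*100 = -30*100 = -3000)
(36797 - 42734)/(1/(24088 - 43231) + h) = (36797 - 42734)/(1/(24088 - 43231) - 3000) = -5937/(1/(-19143) - 3000) = -5937/(-1/19143 - 3000) = -5937/(-57429001/19143) = -5937*(-19143/57429001) = 113651991/57429001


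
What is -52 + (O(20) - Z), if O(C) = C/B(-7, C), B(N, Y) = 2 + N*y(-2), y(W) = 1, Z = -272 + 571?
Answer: -355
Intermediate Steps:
Z = 299
B(N, Y) = 2 + N (B(N, Y) = 2 + N*1 = 2 + N)
O(C) = -C/5 (O(C) = C/(2 - 7) = C/(-5) = C*(-⅕) = -C/5)
-52 + (O(20) - Z) = -52 + (-⅕*20 - 1*299) = -52 + (-4 - 299) = -52 - 303 = -355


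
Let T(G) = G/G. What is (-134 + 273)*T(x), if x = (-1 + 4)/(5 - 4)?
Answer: 139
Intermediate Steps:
x = 3 (x = 3/1 = 3*1 = 3)
T(G) = 1
(-134 + 273)*T(x) = (-134 + 273)*1 = 139*1 = 139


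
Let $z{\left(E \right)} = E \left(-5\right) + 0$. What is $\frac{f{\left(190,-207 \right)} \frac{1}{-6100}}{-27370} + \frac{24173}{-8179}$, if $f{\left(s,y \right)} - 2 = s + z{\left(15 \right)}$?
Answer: $- \frac{4035850604057}{1365541303000} \approx -2.9555$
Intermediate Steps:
$z{\left(E \right)} = - 5 E$ ($z{\left(E \right)} = - 5 E + 0 = - 5 E$)
$f{\left(s,y \right)} = -73 + s$ ($f{\left(s,y \right)} = 2 + \left(s - 75\right) = 2 + \left(-75 + s\right) = -73 + s$)
$\frac{f{\left(190,-207 \right)} \frac{1}{-6100}}{-27370} + \frac{24173}{-8179} = \frac{\left(-73 + 190\right) \frac{1}{-6100}}{-27370} + \frac{24173}{-8179} = 117 \left(- \frac{1}{6100}\right) \left(- \frac{1}{27370}\right) + 24173 \left(- \frac{1}{8179}\right) = \left(- \frac{117}{6100}\right) \left(- \frac{1}{27370}\right) - \frac{24173}{8179} = \frac{117}{166957000} - \frac{24173}{8179} = - \frac{4035850604057}{1365541303000}$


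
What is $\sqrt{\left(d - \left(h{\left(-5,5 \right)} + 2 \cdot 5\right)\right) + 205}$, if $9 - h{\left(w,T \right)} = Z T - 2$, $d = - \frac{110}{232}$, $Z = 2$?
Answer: $\frac{\sqrt{651021}}{58} \approx 13.911$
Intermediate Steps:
$d = - \frac{55}{116}$ ($d = \left(-110\right) \frac{1}{232} = - \frac{55}{116} \approx -0.47414$)
$h{\left(w,T \right)} = 11 - 2 T$ ($h{\left(w,T \right)} = 9 - \left(2 T - 2\right) = 9 - \left(-2 + 2 T\right) = 11 - 2 T$)
$\sqrt{\left(d - \left(h{\left(-5,5 \right)} + 2 \cdot 5\right)\right) + 205} = \sqrt{\left(- \frac{55}{116} - \left(\left(11 - 10\right) + 2 \cdot 5\right)\right) + 205} = \sqrt{\left(- \frac{55}{116} - \left(\left(11 - 10\right) + 10\right)\right) + 205} = \sqrt{\left(- \frac{55}{116} - \left(1 + 10\right)\right) + 205} = \sqrt{\left(- \frac{55}{116} - 11\right) + 205} = \sqrt{- \frac{1331}{116} + 205} = \sqrt{\frac{22449}{116}} = \frac{\sqrt{651021}}{58}$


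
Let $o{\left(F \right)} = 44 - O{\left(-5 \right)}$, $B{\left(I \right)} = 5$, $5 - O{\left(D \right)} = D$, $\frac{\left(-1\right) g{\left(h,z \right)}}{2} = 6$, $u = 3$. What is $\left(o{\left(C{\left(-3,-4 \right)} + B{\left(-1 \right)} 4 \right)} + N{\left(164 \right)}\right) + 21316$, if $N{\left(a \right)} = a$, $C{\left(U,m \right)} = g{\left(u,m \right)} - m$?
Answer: $21514$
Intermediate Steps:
$g{\left(h,z \right)} = -12$ ($g{\left(h,z \right)} = \left(-2\right) 6 = -12$)
$C{\left(U,m \right)} = -12 - m$
$O{\left(D \right)} = 5 - D$
$o{\left(F \right)} = 34$ ($o{\left(F \right)} = 44 - \left(5 - -5\right) = 44 - \left(5 + 5\right) = 44 - 10 = 34$)
$\left(o{\left(C{\left(-3,-4 \right)} + B{\left(-1 \right)} 4 \right)} + N{\left(164 \right)}\right) + 21316 = \left(34 + 164\right) + 21316 = 198 + 21316 = 21514$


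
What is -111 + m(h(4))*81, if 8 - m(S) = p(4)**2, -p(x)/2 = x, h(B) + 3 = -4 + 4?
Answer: -4647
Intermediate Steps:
h(B) = -3 (h(B) = -3 + (-4 + 4) = -3 + 0 = -3)
p(x) = -2*x
m(S) = -56 (m(S) = 8 - (-2*4)**2 = 8 - 1*(-8)**2 = 8 - 1*64 = 8 - 64 = -56)
-111 + m(h(4))*81 = -111 - 56*81 = -111 - 4536 = -4647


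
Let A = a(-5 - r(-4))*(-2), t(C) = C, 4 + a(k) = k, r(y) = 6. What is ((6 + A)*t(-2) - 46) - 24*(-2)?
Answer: -70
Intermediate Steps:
a(k) = -4 + k
A = 30 (A = (-4 + (-5 - 1*6))*(-2) = (-4 + (-5 - 6))*(-2) = (-4 - 11)*(-2) = -15*(-2) = 30)
((6 + A)*t(-2) - 46) - 24*(-2) = ((6 + 30)*(-2) - 46) - 24*(-2) = (36*(-2) - 46) + 48 = (-72 - 46) + 48 = -118 + 48 = -70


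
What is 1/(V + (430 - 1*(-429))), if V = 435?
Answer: 1/1294 ≈ 0.00077280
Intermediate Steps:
1/(V + (430 - 1*(-429))) = 1/(435 + (430 - 1*(-429))) = 1/(435 + (430 + 429)) = 1/(435 + 859) = 1/1294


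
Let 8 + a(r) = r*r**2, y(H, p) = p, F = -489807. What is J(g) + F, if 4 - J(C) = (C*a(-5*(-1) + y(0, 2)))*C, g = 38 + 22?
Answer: -1695803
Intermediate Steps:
a(r) = -8 + r**3 (a(r) = -8 + r*r**2 = -8 + r**3)
g = 60
J(C) = 4 - 335*C**2 (J(C) = 4 - C*(-8 + (-5*(-1) + 2)**3)*C = 4 - C*(-8 + (5 + 2)**3)*C = 4 - C*(-8 + 7**3)*C = 4 - C*(-8 + 343)*C = 4 - C*335*C = 4 - 335*C*C = 4 - 335*C**2)
J(g) + F = (4 - 335*60**2) - 489807 = (4 - 335*3600) - 489807 = (4 - 1206000) - 489807 = -1205996 - 489807 = -1695803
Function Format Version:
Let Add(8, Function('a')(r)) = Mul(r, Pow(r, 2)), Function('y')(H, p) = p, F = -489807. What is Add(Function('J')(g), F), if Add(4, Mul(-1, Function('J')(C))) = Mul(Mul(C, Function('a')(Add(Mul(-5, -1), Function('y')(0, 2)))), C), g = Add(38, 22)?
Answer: -1695803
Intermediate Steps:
Function('a')(r) = Add(-8, Pow(r, 3)) (Function('a')(r) = Add(-8, Mul(r, Pow(r, 2))) = Add(-8, Pow(r, 3)))
g = 60
Function('J')(C) = Add(4, Mul(-335, Pow(C, 2))) (Function('J')(C) = Add(4, Mul(-1, Mul(Mul(C, Add(-8, Pow(Add(Mul(-5, -1), 2), 3))), C))) = Add(4, Mul(-1, Mul(Mul(C, Add(-8, Pow(Add(5, 2), 3))), C))) = Add(4, Mul(-1, Mul(Mul(C, Add(-8, Pow(7, 3))), C))) = Add(4, Mul(-1, Mul(Mul(C, Add(-8, 343)), C))) = Add(4, Mul(-1, Mul(Mul(C, 335), C))) = Add(4, Mul(-1, Mul(Mul(335, C), C))) = Add(4, Mul(-1, Mul(335, Pow(C, 2)))) = Add(4, Mul(-335, Pow(C, 2))))
Add(Function('J')(g), F) = Add(Add(4, Mul(-335, Pow(60, 2))), -489807) = Add(Add(4, Mul(-335, 3600)), -489807) = Add(Add(4, -1206000), -489807) = Add(-1205996, -489807) = -1695803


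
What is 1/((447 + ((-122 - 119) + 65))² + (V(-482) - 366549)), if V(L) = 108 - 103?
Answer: -1/293103 ≈ -3.4118e-6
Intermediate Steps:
V(L) = 5
1/((447 + ((-122 - 119) + 65))² + (V(-482) - 366549)) = 1/((447 + ((-122 - 119) + 65))² + (5 - 366549)) = 1/((447 + (-241 + 65))² - 366544) = 1/((447 - 176)² - 366544) = 1/(271² - 366544) = 1/(73441 - 366544) = 1/(-293103) = -1/293103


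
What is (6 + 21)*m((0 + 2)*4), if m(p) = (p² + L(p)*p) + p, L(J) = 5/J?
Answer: 2079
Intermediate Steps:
m(p) = 5 + p + p² (m(p) = (p² + (5/p)*p) + p = (p² + 5) + p = (5 + p²) + p = 5 + p + p²)
(6 + 21)*m((0 + 2)*4) = (6 + 21)*(5 + ((0 + 2)*4)*(1 + (0 + 2)*4)) = 27*(5 + (2*4)*(1 + 2*4)) = 27*(5 + 8*(1 + 8)) = 27*(5 + 8*9) = 27*(5 + 72) = 27*77 = 2079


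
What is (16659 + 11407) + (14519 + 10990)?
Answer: 53575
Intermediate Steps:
(16659 + 11407) + (14519 + 10990) = 28066 + 25509 = 53575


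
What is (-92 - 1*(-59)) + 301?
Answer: 268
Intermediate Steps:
(-92 - 1*(-59)) + 301 = (-92 + 59) + 301 = -33 + 301 = 268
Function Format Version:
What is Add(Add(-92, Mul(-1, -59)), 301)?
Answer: 268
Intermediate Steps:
Add(Add(-92, Mul(-1, -59)), 301) = Add(Add(-92, 59), 301) = Add(-33, 301) = 268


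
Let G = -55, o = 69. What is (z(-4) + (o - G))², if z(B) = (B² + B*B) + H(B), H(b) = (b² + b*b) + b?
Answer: 33856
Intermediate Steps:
H(b) = b + 2*b² (H(b) = (b² + b²) + b = 2*b² + b = b + 2*b²)
z(B) = 2*B² + B*(1 + 2*B) (z(B) = (B² + B*B) + B*(1 + 2*B) = (B² + B²) + B*(1 + 2*B) = 2*B² + B*(1 + 2*B))
(z(-4) + (o - G))² = (-4*(1 + 4*(-4)) + (69 - 1*(-55)))² = (-4*(1 - 16) + (69 + 55))² = (-4*(-15) + 124)² = (60 + 124)² = 184² = 33856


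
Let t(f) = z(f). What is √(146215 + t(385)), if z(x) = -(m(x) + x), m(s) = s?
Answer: √145445 ≈ 381.37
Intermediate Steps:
z(x) = -2*x (z(x) = -(x + x) = -2*x)
t(f) = -2*f
√(146215 + t(385)) = √(146215 - 2*385) = √(146215 - 770) = √145445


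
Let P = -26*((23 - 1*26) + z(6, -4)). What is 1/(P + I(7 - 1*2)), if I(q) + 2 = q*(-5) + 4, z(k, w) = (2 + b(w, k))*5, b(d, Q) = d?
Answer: 1/315 ≈ 0.0031746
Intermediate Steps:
z(k, w) = 10 + 5*w (z(k, w) = (2 + w)*5 = 10 + 5*w)
I(q) = 2 - 5*q (I(q) = -2 + (q*(-5) + 4) = -2 + (-5*q + 4) = -2 + (4 - 5*q) = 2 - 5*q)
P = 338 (P = -26*((23 - 1*26) + (10 + 5*(-4))) = -26*((23 - 26) + (10 - 20)) = -26*(-3 - 10) = -26*(-13) = 338)
1/(P + I(7 - 1*2)) = 1/(338 + (2 - 5*(7 - 1*2))) = 1/(338 + (2 - 5*(7 - 2))) = 1/(338 + (2 - 5*5)) = 1/(338 + (2 - 25)) = 1/(338 - 23) = 1/315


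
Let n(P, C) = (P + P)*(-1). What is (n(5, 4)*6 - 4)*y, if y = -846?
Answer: 54144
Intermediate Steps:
n(P, C) = -2*P (n(P, C) = (2*P)*(-1) = -2*P)
(n(5, 4)*6 - 4)*y = (-2*5*6 - 4)*(-846) = (-10*6 - 4)*(-846) = (-60 - 4)*(-846) = -64*(-846) = 54144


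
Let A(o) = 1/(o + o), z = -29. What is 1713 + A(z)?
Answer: 99353/58 ≈ 1713.0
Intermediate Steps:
A(o) = 1/(2*o)
1713 + A(z) = 1713 + (½)/(-29) = 1713 + (½)*(-1/29) = 1713 - 1/58 = 99353/58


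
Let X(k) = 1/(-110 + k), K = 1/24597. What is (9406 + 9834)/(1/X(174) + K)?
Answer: 36403560/121093 ≈ 300.63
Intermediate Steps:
K = 1/24597 ≈ 4.0655e-5
(9406 + 9834)/(1/X(174) + K) = (9406 + 9834)/(1/(1/(-110 + 174)) + 1/24597) = 19240/(1/(1/64) + 1/24597) = 19240/(64 + 1/24597) = 19240/(1574209/24597) = 19240*(24597/1574209) = 36403560/121093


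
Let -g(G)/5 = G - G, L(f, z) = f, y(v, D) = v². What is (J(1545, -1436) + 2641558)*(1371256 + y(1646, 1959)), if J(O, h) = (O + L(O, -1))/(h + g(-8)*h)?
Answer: 3869682120170314/359 ≈ 1.0779e+13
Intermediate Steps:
g(G) = 0 (g(G) = -5*(G - G) = -5*0 = 0)
J(O, h) = 2*O/h (J(O, h) = (O + O)/(h + 0*h) = (2*O)/(h + 0) = (2*O)/h = 2*O/h)
(J(1545, -1436) + 2641558)*(1371256 + y(1646, 1959)) = (2*1545/(-1436) + 2641558)*(1371256 + 1646²) = (2*1545*(-1/1436) + 2641558)*(1371256 + 2709316) = (-1545/718 + 2641558)*4080572 = (1896637099/718)*4080572 = 3869682120170314/359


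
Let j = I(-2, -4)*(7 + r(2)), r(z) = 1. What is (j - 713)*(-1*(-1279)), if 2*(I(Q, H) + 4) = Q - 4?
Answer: -983551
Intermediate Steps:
I(Q, H) = -6 + Q/2 (I(Q, H) = -4 + (Q - 4)/2 = -4 + (-4 + Q)/2 = -4 + (-2 + Q/2) = -6 + Q/2)
j = -56 (j = (-6 + (½)*(-2))*(7 + 1) = (-6 - 1)*8 = -7*8 = -56)
(j - 713)*(-1*(-1279)) = (-56 - 713)*(-1*(-1279)) = -769*1279 = -983551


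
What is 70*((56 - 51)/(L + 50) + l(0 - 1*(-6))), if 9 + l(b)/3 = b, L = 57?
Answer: -67060/107 ≈ -626.73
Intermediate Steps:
l(b) = -27 + 3*b
70*((56 - 51)/(L + 50) + l(0 - 1*(-6))) = 70*((56 - 51)/(57 + 50) + (-27 + 3*(0 - 1*(-6)))) = 70*(5/107 + (-27 + 3*(0 + 6))) = 70*(5*(1/107) + (-27 + 3*6)) = 70*(5/107 + (-27 + 18)) = 70*(5/107 - 9) = 70*(-958/107) = -67060/107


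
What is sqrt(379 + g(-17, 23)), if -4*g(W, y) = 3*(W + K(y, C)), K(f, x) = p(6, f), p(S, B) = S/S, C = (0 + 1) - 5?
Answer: sqrt(391) ≈ 19.774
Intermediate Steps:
C = -4 (C = 1 - 5 = -4)
p(S, B) = 1
K(f, x) = 1
g(W, y) = -3/4 - 3*W/4 (g(W, y) = -3*(W + 1)/4 = -3*(1 + W)/4 = -(3 + 3*W)/4 = -3/4 - 3*W/4)
sqrt(379 + g(-17, 23)) = sqrt(379 + (-3/4 - 3/4*(-17))) = sqrt(379 + (-3/4 + 51/4)) = sqrt(379 + 12) = sqrt(391)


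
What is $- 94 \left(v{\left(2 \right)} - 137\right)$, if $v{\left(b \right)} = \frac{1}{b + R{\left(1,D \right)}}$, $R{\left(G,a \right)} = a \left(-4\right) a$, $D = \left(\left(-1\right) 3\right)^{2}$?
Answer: $\frac{2073405}{161} \approx 12878.0$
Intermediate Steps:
$D = 9$ ($D = \left(-3\right)^{2} = 9$)
$R{\left(G,a \right)} = - 4 a^{2}$ ($R{\left(G,a \right)} = - 4 a a = - 4 a^{2}$)
$v{\left(b \right)} = \frac{1}{-324 + b}$ ($v{\left(b \right)} = \frac{1}{b - 4 \cdot 9^{2}} = \frac{1}{b - 324} = \frac{1}{-324 + b}$)
$- 94 \left(v{\left(2 \right)} - 137\right) = - 94 \left(\frac{1}{-324 + 2} - 137\right) = - 94 \left(\frac{1}{-322} - 137\right) = - 94 \left(- \frac{1}{322} - 137\right) = \left(-94\right) \left(- \frac{44115}{322}\right) = \frac{2073405}{161}$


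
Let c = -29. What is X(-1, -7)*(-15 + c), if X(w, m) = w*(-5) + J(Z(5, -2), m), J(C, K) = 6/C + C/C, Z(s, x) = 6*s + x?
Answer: -1914/7 ≈ -273.43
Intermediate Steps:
Z(s, x) = x + 6*s
J(C, K) = 1 + 6/C (J(C, K) = 6/C + 1 = 1 + 6/C)
X(w, m) = 17/14 - 5*w (X(w, m) = w*(-5) + (6 + (-2 + 6*5))/(-2 + 6*5) = -5*w + (6 + (-2 + 30))/(-2 + 30) = -5*w + (6 + 28)/28 = -5*w + (1/28)*34 = -5*w + 17/14 = 17/14 - 5*w)
X(-1, -7)*(-15 + c) = (17/14 - 5*(-1))*(-15 - 29) = (17/14 + 5)*(-44) = (87/14)*(-44) = -1914/7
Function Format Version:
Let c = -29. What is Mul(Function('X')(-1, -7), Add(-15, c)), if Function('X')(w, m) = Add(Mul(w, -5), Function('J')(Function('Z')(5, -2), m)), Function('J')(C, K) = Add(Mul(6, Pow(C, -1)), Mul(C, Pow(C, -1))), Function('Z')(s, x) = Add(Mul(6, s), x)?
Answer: Rational(-1914, 7) ≈ -273.43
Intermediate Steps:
Function('Z')(s, x) = Add(x, Mul(6, s))
Function('J')(C, K) = Add(1, Mul(6, Pow(C, -1))) (Function('J')(C, K) = Add(Mul(6, Pow(C, -1)), 1) = Add(1, Mul(6, Pow(C, -1))))
Function('X')(w, m) = Add(Rational(17, 14), Mul(-5, w)) (Function('X')(w, m) = Add(Mul(w, -5), Mul(Pow(Add(-2, Mul(6, 5)), -1), Add(6, Add(-2, Mul(6, 5))))) = Add(Mul(-5, w), Mul(Pow(Add(-2, 30), -1), Add(6, Add(-2, 30)))) = Add(Mul(-5, w), Mul(Pow(28, -1), Add(6, 28))) = Add(Mul(-5, w), Mul(Rational(1, 28), 34)) = Add(Mul(-5, w), Rational(17, 14)) = Add(Rational(17, 14), Mul(-5, w)))
Mul(Function('X')(-1, -7), Add(-15, c)) = Mul(Add(Rational(17, 14), Mul(-5, -1)), Add(-15, -29)) = Mul(Add(Rational(17, 14), 5), -44) = Mul(Rational(87, 14), -44) = Rational(-1914, 7)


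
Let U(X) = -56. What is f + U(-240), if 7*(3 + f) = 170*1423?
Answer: 241497/7 ≈ 34500.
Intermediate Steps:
f = 241889/7 (f = -3 + (170*1423)/7 = -3 + (⅐)*241910 = -3 + 241910/7 = 241889/7 ≈ 34556.)
f + U(-240) = 241889/7 - 56 = 241497/7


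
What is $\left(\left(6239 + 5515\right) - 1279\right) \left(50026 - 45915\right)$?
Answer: $43062725$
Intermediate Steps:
$\left(\left(6239 + 5515\right) - 1279\right) \left(50026 - 45915\right) = \left(11754 - 1279\right) 4111 = 10475 \cdot 4111 = 43062725$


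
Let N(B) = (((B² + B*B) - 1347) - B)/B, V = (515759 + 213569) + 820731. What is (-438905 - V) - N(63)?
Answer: -41770420/21 ≈ -1.9891e+6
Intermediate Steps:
V = 1550059 (V = 729328 + 820731 = 1550059)
N(B) = (-1347 - B + 2*B²)/B (N(B) = (((B² + B²) - 1347) - B)/B = ((2*B² - 1347) - B)/B = ((-1347 + 2*B²) - B)/B = (-1347 - B + 2*B²)/B)
(-438905 - V) - N(63) = (-438905 - 1*1550059) - (-1 - 1347/63 + 2*63) = (-438905 - 1550059) - (-1 - 1347*1/63 + 126) = -1988964 - (-1 - 449/21 + 126) = -1988964 - 1*2176/21 = -1988964 - 2176/21 = -41770420/21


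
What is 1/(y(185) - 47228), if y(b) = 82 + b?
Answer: -1/46961 ≈ -2.1294e-5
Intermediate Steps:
1/(y(185) - 47228) = 1/((82 + 185) - 47228) = 1/(267 - 47228) = 1/(-46961) = -1/46961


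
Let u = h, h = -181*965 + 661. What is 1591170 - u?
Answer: 1765174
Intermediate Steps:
h = -174004 (h = -174665 + 661 = -174004)
u = -174004
1591170 - u = 1591170 - 1*(-174004) = 1591170 + 174004 = 1765174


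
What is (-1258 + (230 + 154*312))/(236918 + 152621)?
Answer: 47020/389539 ≈ 0.12071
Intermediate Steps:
(-1258 + (230 + 154*312))/(236918 + 152621) = (-1258 + (230 + 48048))/389539 = (-1258 + 48278)*(1/389539) = 47020*(1/389539) = 47020/389539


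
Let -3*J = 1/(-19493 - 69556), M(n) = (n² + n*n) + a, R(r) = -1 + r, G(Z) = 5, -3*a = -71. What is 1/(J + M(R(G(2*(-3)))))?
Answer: 267147/14871184 ≈ 0.017964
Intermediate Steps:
a = 71/3 (a = -⅓*(-71) = 71/3 ≈ 23.667)
M(n) = 71/3 + 2*n² (M(n) = (n² + n*n) + 71/3 = (n² + n²) + 71/3 = 2*n² + 71/3 = 71/3 + 2*n²)
J = 1/267147 (J = -1/(3*(-19493 - 69556)) = -⅓/(-89049) = -⅓*(-1/89049) = 1/267147 ≈ 3.7433e-6)
1/(J + M(R(G(2*(-3))))) = 1/(1/267147 + (71/3 + 2*(-1 + 5)²)) = 1/(1/267147 + (71/3 + 2*4²)) = 1/(1/267147 + (71/3 + 2*16)) = 1/(1/267147 + (71/3 + 32)) = 1/(1/267147 + 167/3) = 1/(14871184/267147) = 267147/14871184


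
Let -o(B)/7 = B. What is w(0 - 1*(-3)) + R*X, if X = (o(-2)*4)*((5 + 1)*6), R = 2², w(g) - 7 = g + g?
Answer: 8077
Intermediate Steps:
o(B) = -7*B
w(g) = 7 + 2*g (w(g) = 7 + (g + g) = 7 + 2*g)
R = 4
X = 2016 (X = (-7*(-2)*4)*((5 + 1)*6) = (14*4)*(6*6) = 56*36 = 2016)
w(0 - 1*(-3)) + R*X = (7 + 2*(0 - 1*(-3))) + 4*2016 = (7 + 2*(0 + 3)) + 8064 = (7 + 2*3) + 8064 = (7 + 6) + 8064 = 13 + 8064 = 8077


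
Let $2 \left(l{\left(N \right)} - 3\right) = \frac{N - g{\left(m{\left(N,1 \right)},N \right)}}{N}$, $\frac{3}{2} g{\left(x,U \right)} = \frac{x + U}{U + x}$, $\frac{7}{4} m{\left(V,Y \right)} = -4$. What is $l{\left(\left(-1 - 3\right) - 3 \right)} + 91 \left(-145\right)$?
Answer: $- \frac{554041}{42} \approx -13191.0$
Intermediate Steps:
$m{\left(V,Y \right)} = - \frac{16}{7}$ ($m{\left(V,Y \right)} = \frac{4}{7} \left(-4\right) = - \frac{16}{7}$)
$g{\left(x,U \right)} = \frac{2}{3}$ ($g{\left(x,U \right)} = \frac{2 \frac{x + U}{U + x}}{3} = \frac{2 \frac{U + x}{U + x}}{3} = \frac{2}{3} \cdot 1 = \frac{2}{3}$)
$l{\left(N \right)} = 3 + \frac{- \frac{2}{3} + N}{2 N}$ ($l{\left(N \right)} = 3 + \frac{\left(N - \frac{2}{3}\right) \frac{1}{N}}{2} = 3 + \frac{\left(- \frac{2}{3} + N\right) \frac{1}{N}}{2} = 3 + \frac{\frac{1}{N} \left(- \frac{2}{3} + N\right)}{2} = 3 + \frac{- \frac{2}{3} + N}{2 N}$)
$l{\left(\left(-1 - 3\right) - 3 \right)} + 91 \left(-145\right) = \frac{-2 + 21 \left(\left(-1 - 3\right) - 3\right)}{6 \left(\left(-1 - 3\right) - 3\right)} + 91 \left(-145\right) = \frac{-2 + 21 \left(-4 - 3\right)}{6 \left(-4 - 3\right)} - 13195 = \frac{-2 + 21 \left(-7\right)}{6 \left(-7\right)} - 13195 = \frac{1}{6} \left(- \frac{1}{7}\right) \left(-2 - 147\right) - 13195 = \frac{1}{6} \left(- \frac{1}{7}\right) \left(-149\right) - 13195 = \frac{149}{42} - 13195 = - \frac{554041}{42}$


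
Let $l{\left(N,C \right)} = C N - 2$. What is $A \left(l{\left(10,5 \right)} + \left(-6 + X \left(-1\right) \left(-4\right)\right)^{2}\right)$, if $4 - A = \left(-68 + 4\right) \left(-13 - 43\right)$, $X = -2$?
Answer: $-873520$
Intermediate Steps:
$l{\left(N,C \right)} = -2 + C N$
$A = -3580$ ($A = 4 - \left(-68 + 4\right) \left(-13 - 43\right) = 4 - \left(-64\right) \left(-56\right) = 4 - 3584 = -3580$)
$A \left(l{\left(10,5 \right)} + \left(-6 + X \left(-1\right) \left(-4\right)\right)^{2}\right) = - 3580 \left(\left(-2 + 5 \cdot 10\right) + \left(-6 + \left(-2\right) \left(-1\right) \left(-4\right)\right)^{2}\right) = - 3580 \left(\left(-2 + 50\right) + \left(-6 + 2 \left(-4\right)\right)^{2}\right) = - 3580 \left(48 + \left(-6 - 8\right)^{2}\right) = - 3580 \left(48 + \left(-14\right)^{2}\right) = - 3580 \left(48 + 196\right) = \left(-3580\right) 244 = -873520$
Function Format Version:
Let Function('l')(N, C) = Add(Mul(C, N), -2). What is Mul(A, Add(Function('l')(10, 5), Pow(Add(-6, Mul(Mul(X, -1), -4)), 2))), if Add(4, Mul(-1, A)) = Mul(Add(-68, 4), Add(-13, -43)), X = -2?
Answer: -873520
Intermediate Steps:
Function('l')(N, C) = Add(-2, Mul(C, N))
A = -3580 (A = Add(4, Mul(-1, Mul(Add(-68, 4), Add(-13, -43)))) = Add(4, Mul(-1, Mul(-64, -56))) = Add(4, Mul(-1, 3584)) = Add(4, -3584) = -3580)
Mul(A, Add(Function('l')(10, 5), Pow(Add(-6, Mul(Mul(X, -1), -4)), 2))) = Mul(-3580, Add(Add(-2, Mul(5, 10)), Pow(Add(-6, Mul(Mul(-2, -1), -4)), 2))) = Mul(-3580, Add(Add(-2, 50), Pow(Add(-6, Mul(2, -4)), 2))) = Mul(-3580, Add(48, Pow(Add(-6, -8), 2))) = Mul(-3580, Add(48, Pow(-14, 2))) = Mul(-3580, Add(48, 196)) = Mul(-3580, 244) = -873520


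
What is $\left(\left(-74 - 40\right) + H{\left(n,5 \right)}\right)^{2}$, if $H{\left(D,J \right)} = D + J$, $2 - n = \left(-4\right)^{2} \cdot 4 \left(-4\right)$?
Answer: $22201$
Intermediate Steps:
$n = 258$ ($n = 2 - \left(-4\right)^{2} \cdot 4 \left(-4\right) = 2 - 16 \cdot 4 \left(-4\right) = 2 - 64 \left(-4\right) = 2 - -256 = 2 + 256 = 258$)
$\left(\left(-74 - 40\right) + H{\left(n,5 \right)}\right)^{2} = \left(\left(-74 - 40\right) + \left(258 + 5\right)\right)^{2} = \left(\left(-74 - 40\right) + 263\right)^{2} = \left(-114 + 263\right)^{2} = 149^{2} = 22201$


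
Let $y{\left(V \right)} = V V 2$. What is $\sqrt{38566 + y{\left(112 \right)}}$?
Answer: $103 \sqrt{6} \approx 252.3$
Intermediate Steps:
$y{\left(V \right)} = 2 V^{2}$ ($y{\left(V \right)} = V^{2} \cdot 2 = 2 V^{2}$)
$\sqrt{38566 + y{\left(112 \right)}} = \sqrt{38566 + 2 \cdot 112^{2}} = \sqrt{38566 + 2 \cdot 12544} = \sqrt{38566 + 25088} = \sqrt{63654} = 103 \sqrt{6}$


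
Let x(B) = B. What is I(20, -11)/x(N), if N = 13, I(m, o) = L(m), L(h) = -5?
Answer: -5/13 ≈ -0.38462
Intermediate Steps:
I(m, o) = -5
I(20, -11)/x(N) = -5/13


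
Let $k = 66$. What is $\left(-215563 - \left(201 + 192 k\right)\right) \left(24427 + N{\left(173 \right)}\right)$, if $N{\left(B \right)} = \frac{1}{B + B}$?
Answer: $- \frac{965341181974}{173} \approx -5.58 \cdot 10^{9}$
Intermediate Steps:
$N{\left(B \right)} = \frac{1}{2 B}$
$\left(-215563 - \left(201 + 192 k\right)\right) \left(24427 + N{\left(173 \right)}\right) = \left(-215563 - 12873\right) \left(24427 + \frac{1}{2 \cdot 173}\right) = \left(-215563 - 12873\right) \left(24427 + \frac{1}{2} \cdot \frac{1}{173}\right) = \left(-215563 - 12873\right) \left(24427 + \frac{1}{346}\right) = \left(-228436\right) \frac{8451743}{346} = - \frac{965341181974}{173}$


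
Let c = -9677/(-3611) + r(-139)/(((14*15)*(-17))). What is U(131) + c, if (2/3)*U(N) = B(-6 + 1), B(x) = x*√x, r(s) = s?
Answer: 35048819/12891270 - 15*I*√5/2 ≈ 2.7188 - 16.771*I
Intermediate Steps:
B(x) = x^(3/2)
U(N) = -15*I*√5/2 (U(N) = 3*(-6 + 1)^(3/2)/2 = 3*(-5)^(3/2)/2 = 3*(-5*I*√5)/2 = -15*I*√5/2)
c = 35048819/12891270 (c = -9677/(-3611) - 139/((14*15)*(-17)) = -9677*(-1/3611) - 139/(210*(-17)) = 9677/3611 - 139/(-3570) = 9677/3611 - 139*(-1/3570) = 9677/3611 + 139/3570 = 35048819/12891270 ≈ 2.7188)
U(131) + c = -15*I*√5/2 + 35048819/12891270 = 35048819/12891270 - 15*I*√5/2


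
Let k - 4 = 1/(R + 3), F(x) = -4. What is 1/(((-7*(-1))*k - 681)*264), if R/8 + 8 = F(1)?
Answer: -31/5344768 ≈ -5.8001e-6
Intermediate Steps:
R = -96 (R = -64 + 8*(-4) = -64 - 32 = -96)
k = 371/93 (k = 4 + 1/(-96 + 3) = 4 + 1/(-93) = 4 - 1/93 = 371/93 ≈ 3.9892)
1/(((-7*(-1))*k - 681)*264) = 1/(-7*(-1)*(371/93) - 681*264) = (1/264)/(7*(371/93) - 681) = (1/264)/(2597/93 - 681) = (1/264)/(-60736/93) = -93/60736*1/264 = -31/5344768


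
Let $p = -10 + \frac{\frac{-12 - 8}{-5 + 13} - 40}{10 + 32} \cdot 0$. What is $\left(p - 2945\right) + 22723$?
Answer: $19768$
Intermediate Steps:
$p = -10$ ($p = -10 + \frac{- \frac{20}{8} - 40}{42} \cdot 0 = -10 + \left(\left(-20\right) \frac{1}{8} - 40\right) \frac{1}{42} \cdot 0 = -10 + \left(- \frac{5}{2} - 40\right) \frac{1}{42} \cdot 0 = -10 + \left(- \frac{85}{2}\right) \frac{1}{42} \cdot 0 = -10 - 0 = -10 + 0 = -10$)
$\left(p - 2945\right) + 22723 = \left(-10 - 2945\right) + 22723 = -2955 + 22723 = 19768$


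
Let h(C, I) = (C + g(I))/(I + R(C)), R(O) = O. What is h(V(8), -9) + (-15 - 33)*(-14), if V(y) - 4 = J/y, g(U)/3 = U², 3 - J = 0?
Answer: 22885/37 ≈ 618.51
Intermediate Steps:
J = 3 (J = 3 - 1*0 = 3 + 0 = 3)
g(U) = 3*U²
V(y) = 4 + 3/y
h(C, I) = (C + 3*I²)/(C + I) (h(C, I) = (C + 3*I²)/(I + C) = (C + 3*I²)/(C + I))
h(V(8), -9) + (-15 - 33)*(-14) = ((4 + 3/8) + 3*(-9)²)/((4 + 3/8) - 9) + (-15 - 33)*(-14) = ((4 + 3*(⅛)) + 3*81)/((4 + 3*(⅛)) - 9) - 48*(-14) = ((4 + 3/8) + 243)/((4 + 3/8) - 9) + 672 = (35/8 + 243)/(35/8 - 9) + 672 = (1979/8)/(-37/8) + 672 = -8/37*1979/8 + 672 = -1979/37 + 672 = 22885/37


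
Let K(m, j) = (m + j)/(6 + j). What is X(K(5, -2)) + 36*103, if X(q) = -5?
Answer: 3703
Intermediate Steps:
K(m, j) = (j + m)/(6 + j)
X(K(5, -2)) + 36*103 = -5 + 36*103 = -5 + 3708 = 3703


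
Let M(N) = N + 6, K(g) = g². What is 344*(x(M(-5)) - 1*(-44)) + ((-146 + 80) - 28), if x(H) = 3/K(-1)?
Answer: 16074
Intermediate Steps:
M(N) = 6 + N
x(H) = 3 (x(H) = 3/((-1)²) = 3/1 = 3*1 = 3)
344*(x(M(-5)) - 1*(-44)) + ((-146 + 80) - 28) = 344*(3 - 1*(-44)) + ((-146 + 80) - 28) = 344*(3 + 44) + (-66 - 28) = 344*47 - 94 = 16168 - 94 = 16074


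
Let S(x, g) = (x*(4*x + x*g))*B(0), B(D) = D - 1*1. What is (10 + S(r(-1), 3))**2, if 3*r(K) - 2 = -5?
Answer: 9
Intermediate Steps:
B(D) = -1 + D (B(D) = D - 1 = -1 + D)
r(K) = -1 (r(K) = 2/3 + (1/3)*(-5) = 2/3 - 5/3 = -1)
S(x, g) = -x*(4*x + g*x) (S(x, g) = (x*(4*x + x*g))*(-1 + 0) = (x*(4*x + g*x))*(-1) = -x*(4*x + g*x))
(10 + S(r(-1), 3))**2 = (10 + (-1)**2*(-4 - 1*3))**2 = (10 + 1*(-4 - 3))**2 = (10 + 1*(-7))**2 = (10 - 7)**2 = 3**2 = 9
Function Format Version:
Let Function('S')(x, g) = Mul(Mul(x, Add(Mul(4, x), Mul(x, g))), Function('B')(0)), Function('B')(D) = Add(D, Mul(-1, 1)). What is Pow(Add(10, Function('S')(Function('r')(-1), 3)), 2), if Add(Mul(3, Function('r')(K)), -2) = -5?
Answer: 9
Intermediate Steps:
Function('B')(D) = Add(-1, D) (Function('B')(D) = Add(D, -1) = Add(-1, D))
Function('r')(K) = -1 (Function('r')(K) = Add(Rational(2, 3), Mul(Rational(1, 3), -5)) = Add(Rational(2, 3), Rational(-5, 3)) = -1)
Function('S')(x, g) = Mul(-1, x, Add(Mul(4, x), Mul(g, x))) (Function('S')(x, g) = Mul(Mul(x, Add(Mul(4, x), Mul(x, g))), Add(-1, 0)) = Mul(Mul(x, Add(Mul(4, x), Mul(g, x))), -1) = Mul(-1, x, Add(Mul(4, x), Mul(g, x))))
Pow(Add(10, Function('S')(Function('r')(-1), 3)), 2) = Pow(Add(10, Mul(Pow(-1, 2), Add(-4, Mul(-1, 3)))), 2) = Pow(Add(10, Mul(1, Add(-4, -3))), 2) = Pow(Add(10, Mul(1, -7)), 2) = Pow(Add(10, -7), 2) = Pow(3, 2) = 9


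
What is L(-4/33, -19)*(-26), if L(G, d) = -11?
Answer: 286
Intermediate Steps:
L(-4/33, -19)*(-26) = -11*(-26) = 286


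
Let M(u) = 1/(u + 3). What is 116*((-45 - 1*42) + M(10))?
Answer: -131080/13 ≈ -10083.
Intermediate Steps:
M(u) = 1/(3 + u)
116*((-45 - 1*42) + M(10)) = 116*((-45 - 1*42) + 1/(3 + 10)) = 116*((-45 - 42) + 1/13) = 116*(-87 + 1/13) = 116*(-1130/13) = -131080/13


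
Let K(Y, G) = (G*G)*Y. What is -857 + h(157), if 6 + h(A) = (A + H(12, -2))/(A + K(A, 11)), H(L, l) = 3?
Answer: -8264871/9577 ≈ -862.99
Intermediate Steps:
K(Y, G) = Y*G² (K(Y, G) = G²*Y = Y*G²)
h(A) = -6 + (3 + A)/(122*A) (h(A) = -6 + (A + 3)/(A + A*11²) = -6 + (3 + A)/(A + A*121) = -6 + (3 + A)/(A + 121*A) = -6 + (3 + A)/((122*A)) = -6 + (3 + A)*(1/(122*A)) = -6 + (3 + A)/(122*A))
-857 + h(157) = -857 + (1/122)*(3 - 731*157)/157 = -857 + (1/122)*(1/157)*(3 - 114767) = -857 + (1/122)*(1/157)*(-114764) = -857 - 57382/9577 = -8264871/9577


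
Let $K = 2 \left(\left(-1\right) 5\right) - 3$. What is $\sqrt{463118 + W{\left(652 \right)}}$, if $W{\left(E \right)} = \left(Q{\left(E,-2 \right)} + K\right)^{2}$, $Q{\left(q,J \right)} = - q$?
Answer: $\sqrt{905343} \approx 951.5$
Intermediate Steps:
$K = -13$ ($K = 2 \left(-5\right) - 3 = -10 - 3 = -13$)
$W{\left(E \right)} = \left(-13 - E\right)^{2}$ ($W{\left(E \right)} = \left(- E - 13\right)^{2} = \left(-13 - E\right)^{2}$)
$\sqrt{463118 + W{\left(652 \right)}} = \sqrt{463118 + \left(13 + 652\right)^{2}} = \sqrt{463118 + 665^{2}} = \sqrt{463118 + 442225} = \sqrt{905343}$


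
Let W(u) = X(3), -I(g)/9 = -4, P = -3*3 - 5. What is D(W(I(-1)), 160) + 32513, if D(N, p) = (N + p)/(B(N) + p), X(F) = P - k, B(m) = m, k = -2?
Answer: 32514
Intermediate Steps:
P = -14 (P = -9 - 5 = -14)
I(g) = 36 (I(g) = -9*(-4) = 36)
X(F) = -12 (X(F) = -14 - 1*(-2) = -14 + 2 = -12)
W(u) = -12
D(N, p) = 1 (D(N, p) = (N + p)/(N + p) = 1)
D(W(I(-1)), 160) + 32513 = 1 + 32513 = 32514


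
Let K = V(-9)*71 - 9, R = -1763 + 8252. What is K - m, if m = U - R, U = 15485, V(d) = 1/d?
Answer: -81116/9 ≈ -9012.9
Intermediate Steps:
R = 6489
m = 8996 (m = 15485 - 1*6489 = 15485 - 6489 = 8996)
K = -152/9 (K = 71/(-9) - 9 = -⅑*71 - 9 = -71/9 - 9 = -152/9 ≈ -16.889)
K - m = -152/9 - 1*8996 = -152/9 - 8996 = -81116/9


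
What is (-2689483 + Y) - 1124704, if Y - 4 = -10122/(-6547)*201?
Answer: -24969421579/6547 ≈ -3.8139e+6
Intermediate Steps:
Y = 2060710/6547 (Y = 4 - 10122/(-6547)*201 = 4 - 10122*(-1/6547)*201 = 4 + (10122/6547)*201 = 4 + 2034522/6547 = 2060710/6547 ≈ 314.76)
(-2689483 + Y) - 1124704 = (-2689483 + 2060710/6547) - 1124704 = -17605984491/6547 - 1124704 = -24969421579/6547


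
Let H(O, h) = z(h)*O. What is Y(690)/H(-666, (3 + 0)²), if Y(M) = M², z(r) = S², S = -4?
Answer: -13225/296 ≈ -44.679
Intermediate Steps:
z(r) = 16 (z(r) = (-4)² = 16)
H(O, h) = 16*O
Y(690)/H(-666, (3 + 0)²) = 690²/((16*(-666))) = 476100/(-10656) = 476100*(-1/10656) = -13225/296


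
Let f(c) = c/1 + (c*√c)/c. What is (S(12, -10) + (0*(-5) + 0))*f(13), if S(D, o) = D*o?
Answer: -1560 - 120*√13 ≈ -1992.7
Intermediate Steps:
f(c) = c + √c (f(c) = c*1 + c^(3/2)/c = c + √c)
(S(12, -10) + (0*(-5) + 0))*f(13) = (12*(-10) + (0*(-5) + 0))*(13 + √13) = (-120 + (0 + 0))*(13 + √13) = (-120 + 0)*(13 + √13) = -120*(13 + √13) = -1560 - 120*√13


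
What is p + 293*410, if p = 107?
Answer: 120237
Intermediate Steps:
p + 293*410 = 107 + 293*410 = 107 + 120130 = 120237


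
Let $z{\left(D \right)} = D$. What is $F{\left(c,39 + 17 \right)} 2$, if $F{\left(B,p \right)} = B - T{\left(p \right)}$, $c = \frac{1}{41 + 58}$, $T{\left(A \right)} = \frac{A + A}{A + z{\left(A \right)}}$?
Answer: $- \frac{196}{99} \approx -1.9798$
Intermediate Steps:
$T{\left(A \right)} = 1$ ($T{\left(A \right)} = \frac{A + A}{A + A} = \frac{2 A}{2 A} = 2 A \frac{1}{2 A} = 1$)
$c = \frac{1}{99} \approx 0.010101$
$F{\left(B,p \right)} = -1 + B$ ($F{\left(B,p \right)} = B - 1 = -1 + B$)
$F{\left(c,39 + 17 \right)} 2 = \left(-1 + \frac{1}{99}\right) 2 = \left(- \frac{98}{99}\right) 2 = - \frac{196}{99}$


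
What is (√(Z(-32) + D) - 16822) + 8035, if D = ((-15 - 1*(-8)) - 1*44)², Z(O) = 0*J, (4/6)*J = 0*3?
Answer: -8736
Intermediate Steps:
J = 0 (J = 3*(0*3)/2 = (3/2)*0 = 0)
Z(O) = 0 (Z(O) = 0*0 = 0)
D = 2601 (D = ((-15 + 8) - 44)² = (-7 - 44)² = (-51)² = 2601)
(√(Z(-32) + D) - 16822) + 8035 = (√(0 + 2601) - 16822) + 8035 = (√2601 - 16822) + 8035 = (51 - 16822) + 8035 = -16771 + 8035 = -8736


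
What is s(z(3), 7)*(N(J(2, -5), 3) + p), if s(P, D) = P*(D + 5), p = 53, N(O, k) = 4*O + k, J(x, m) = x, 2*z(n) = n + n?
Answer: 2304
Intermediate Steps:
z(n) = n (z(n) = (n + n)/2 = (2*n)/2 = n)
N(O, k) = k + 4*O
s(P, D) = P*(5 + D)
s(z(3), 7)*(N(J(2, -5), 3) + p) = (3*(5 + 7))*((3 + 4*2) + 53) = (3*12)*((3 + 8) + 53) = 36*(11 + 53) = 36*64 = 2304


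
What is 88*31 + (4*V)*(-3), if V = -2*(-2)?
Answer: 2680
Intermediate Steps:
V = 4
88*31 + (4*V)*(-3) = 88*31 + (4*4)*(-3) = 2728 + 16*(-3) = 2728 - 48 = 2680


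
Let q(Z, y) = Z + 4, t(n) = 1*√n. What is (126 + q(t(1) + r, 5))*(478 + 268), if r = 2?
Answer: 99218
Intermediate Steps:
t(n) = √n
q(Z, y) = 4 + Z
(126 + q(t(1) + r, 5))*(478 + 268) = (126 + (4 + (√1 + 2)))*(478 + 268) = (126 + (4 + (1 + 2)))*746 = (126 + (4 + 3))*746 = (126 + 7)*746 = 133*746 = 99218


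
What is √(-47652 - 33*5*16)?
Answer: 6*I*√1397 ≈ 224.26*I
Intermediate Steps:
√(-47652 - 33*5*16) = √(-47652 - 165*16) = √(-47652 - 2640) = √(-50292) = 6*I*√1397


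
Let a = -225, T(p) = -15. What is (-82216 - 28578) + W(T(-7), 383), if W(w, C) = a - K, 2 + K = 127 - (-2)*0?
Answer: -111144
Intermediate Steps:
K = 125 (K = -2 + (127 - (-2)*0) = -2 + (127 - 1*0) = -2 + (127 + 0) = -2 + 127 = 125)
W(w, C) = -350 (W(w, C) = -225 - 1*125 = -225 - 125 = -350)
(-82216 - 28578) + W(T(-7), 383) = (-82216 - 28578) - 350 = -110794 - 350 = -111144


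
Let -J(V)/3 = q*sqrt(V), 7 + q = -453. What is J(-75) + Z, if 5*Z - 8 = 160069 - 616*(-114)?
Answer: 230301/5 + 6900*I*sqrt(3) ≈ 46060.0 + 11951.0*I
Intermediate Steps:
q = -460 (q = -7 - 453 = -460)
J(V) = 1380*sqrt(V) (J(V) = -(-1380)*sqrt(V) = 1380*sqrt(V))
Z = 230301/5 (Z = 8/5 + (160069 - 616*(-114))/5 = 8/5 + (160069 + 70224)/5 = 8/5 + (1/5)*230293 = 8/5 + 230293/5 = 230301/5 ≈ 46060.)
J(-75) + Z = 1380*sqrt(-75) + 230301/5 = 1380*(5*I*sqrt(3)) + 230301/5 = 6900*I*sqrt(3) + 230301/5 = 230301/5 + 6900*I*sqrt(3)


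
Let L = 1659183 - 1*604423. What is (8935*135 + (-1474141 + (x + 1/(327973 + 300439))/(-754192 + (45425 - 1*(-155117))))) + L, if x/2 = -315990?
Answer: 273759400667022959/347920303800 ≈ 7.8685e+5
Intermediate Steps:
x = -631980 (x = 2*(-315990) = -631980)
L = 1054760 (L = 1659183 - 604423 = 1054760)
(8935*135 + (-1474141 + (x + 1/(327973 + 300439))/(-754192 + (45425 - 1*(-155117))))) + L = (8935*135 + (-1474141 + (-631980 + 1/(327973 + 300439))/(-754192 + (45425 - 1*(-155117))))) + 1054760 = (1206225 + (-1474141 + (-631980 + 1/628412)/(-754192 + (45425 + 155117)))) + 1054760 = (1206225 + (-1474141 + (-631980 + 1/628412)/(-754192 + 200542))) + 1054760 = (1206225 + (-1474141 - 397143815759/628412/(-553650))) + 1054760 = (1206225 + (-1474141 - 397143815759/628412*(-1/553650))) + 1054760 = (1206225 + (-1474141 + 397143815759/347920303800)) + 1054760 = (1206225 - 512883187420220041/347920303800) + 1054760 = -93213018969065041/347920303800 + 1054760 = 273759400667022959/347920303800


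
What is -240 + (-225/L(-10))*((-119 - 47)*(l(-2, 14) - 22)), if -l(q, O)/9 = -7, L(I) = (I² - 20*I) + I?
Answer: 146175/29 ≈ 5040.5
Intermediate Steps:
L(I) = I² - 19*I
l(q, O) = 63 (l(q, O) = -9*(-7) = 63)
-240 + (-225/L(-10))*((-119 - 47)*(l(-2, 14) - 22)) = -240 + (-225*(-1/(10*(-19 - 10))))*((-119 - 47)*(63 - 22)) = -240 + (-225/((-10*(-29))))*(-166*41) = -240 - 225/290*(-6806) = -240 - 225*1/290*(-6806) = -240 - 45/58*(-6806) = -240 + 153135/29 = 146175/29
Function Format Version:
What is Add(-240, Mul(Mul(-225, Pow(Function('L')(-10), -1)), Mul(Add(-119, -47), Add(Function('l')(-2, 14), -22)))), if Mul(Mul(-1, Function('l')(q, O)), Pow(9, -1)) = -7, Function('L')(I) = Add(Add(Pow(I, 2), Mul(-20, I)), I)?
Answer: Rational(146175, 29) ≈ 5040.5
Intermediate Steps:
Function('L')(I) = Add(Pow(I, 2), Mul(-19, I))
Function('l')(q, O) = 63 (Function('l')(q, O) = Mul(-9, -7) = 63)
Add(-240, Mul(Mul(-225, Pow(Function('L')(-10), -1)), Mul(Add(-119, -47), Add(Function('l')(-2, 14), -22)))) = Add(-240, Mul(Mul(-225, Pow(Mul(-10, Add(-19, -10)), -1)), Mul(Add(-119, -47), Add(63, -22)))) = Add(-240, Mul(Mul(-225, Pow(Mul(-10, -29), -1)), Mul(-166, 41))) = Add(-240, Mul(Mul(-225, Pow(290, -1)), -6806)) = Add(-240, Mul(Mul(-225, Rational(1, 290)), -6806)) = Add(-240, Mul(Rational(-45, 58), -6806)) = Add(-240, Rational(153135, 29)) = Rational(146175, 29)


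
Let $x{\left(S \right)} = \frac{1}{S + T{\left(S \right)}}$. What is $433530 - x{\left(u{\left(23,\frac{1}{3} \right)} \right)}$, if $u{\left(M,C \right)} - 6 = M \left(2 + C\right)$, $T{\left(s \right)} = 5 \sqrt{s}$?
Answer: $\frac{45087117}{104} + \frac{15 \sqrt{537}}{18616} \approx 4.3353 \cdot 10^{5}$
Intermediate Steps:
$u{\left(M,C \right)} = 6 + M \left(2 + C\right)$
$x{\left(S \right)} = \frac{1}{S + 5 \sqrt{S}}$
$433530 - x{\left(u{\left(23,\frac{1}{3} \right)} \right)} = 433530 - \frac{1}{\left(6 + 2 \cdot 23 + \frac{1}{3} \cdot 23\right) + 5 \sqrt{6 + 2 \cdot 23 + \frac{1}{3} \cdot 23}} = 433530 - \frac{1}{\left(6 + 46 + \frac{1}{3} \cdot 23\right) + 5 \sqrt{6 + 46 + \frac{1}{3} \cdot 23}} = 433530 - \frac{1}{\left(6 + 46 + \frac{23}{3}\right) + 5 \sqrt{6 + 46 + \frac{23}{3}}} = 433530 - \frac{1}{\frac{179}{3} + 5 \sqrt{\frac{179}{3}}} = 433530 - \frac{1}{\frac{179}{3} + 5 \frac{\sqrt{537}}{3}} = 433530 - \frac{1}{\frac{179}{3} + \frac{5 \sqrt{537}}{3}}$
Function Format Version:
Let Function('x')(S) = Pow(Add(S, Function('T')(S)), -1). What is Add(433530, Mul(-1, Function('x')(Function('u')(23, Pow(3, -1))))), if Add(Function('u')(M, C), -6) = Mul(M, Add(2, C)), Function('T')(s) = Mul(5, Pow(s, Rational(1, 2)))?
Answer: Add(Rational(45087117, 104), Mul(Rational(15, 18616), Pow(537, Rational(1, 2)))) ≈ 4.3353e+5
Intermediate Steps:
Function('u')(M, C) = Add(6, Mul(M, Add(2, C)))
Function('x')(S) = Pow(Add(S, Mul(5, Pow(S, Rational(1, 2)))), -1)
Add(433530, Mul(-1, Function('x')(Function('u')(23, Pow(3, -1))))) = Add(433530, Mul(-1, Pow(Add(Add(6, Mul(2, 23), Mul(Pow(3, -1), 23)), Mul(5, Pow(Add(6, Mul(2, 23), Mul(Pow(3, -1), 23)), Rational(1, 2)))), -1))) = Add(433530, Mul(-1, Pow(Add(Add(6, 46, Mul(Rational(1, 3), 23)), Mul(5, Pow(Add(6, 46, Mul(Rational(1, 3), 23)), Rational(1, 2)))), -1))) = Add(433530, Mul(-1, Pow(Add(Add(6, 46, Rational(23, 3)), Mul(5, Pow(Add(6, 46, Rational(23, 3)), Rational(1, 2)))), -1))) = Add(433530, Mul(-1, Pow(Add(Rational(179, 3), Mul(5, Pow(Rational(179, 3), Rational(1, 2)))), -1))) = Add(433530, Mul(-1, Pow(Add(Rational(179, 3), Mul(5, Mul(Rational(1, 3), Pow(537, Rational(1, 2))))), -1))) = Add(433530, Mul(-1, Pow(Add(Rational(179, 3), Mul(Rational(5, 3), Pow(537, Rational(1, 2)))), -1)))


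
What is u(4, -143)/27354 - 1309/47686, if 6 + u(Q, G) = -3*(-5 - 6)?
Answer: -2876572/108700237 ≈ -0.026463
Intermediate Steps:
u(Q, G) = 27 (u(Q, G) = -6 - 3*(-5 - 6) = -6 - 3*(-11) = -6 + 33 = 27)
u(4, -143)/27354 - 1309/47686 = 27/27354 - 1309/47686 = 27*(1/27354) - 1309*1/47686 = 9/9118 - 1309/47686 = -2876572/108700237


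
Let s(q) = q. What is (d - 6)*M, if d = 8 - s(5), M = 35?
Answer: -105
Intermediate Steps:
d = 3 (d = 8 - 1*5 = 8 - 5 = 3)
(d - 6)*M = (3 - 6)*35 = -3*35 = -105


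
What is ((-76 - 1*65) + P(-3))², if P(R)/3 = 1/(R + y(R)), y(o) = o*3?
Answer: 319225/16 ≈ 19952.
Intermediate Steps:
y(o) = 3*o
P(R) = 3/(4*R) (P(R) = 3/(R + 3*R) = 3/((4*R)) = 3*(1/(4*R)) = 3/(4*R))
((-76 - 1*65) + P(-3))² = ((-76 - 1*65) + (¾)/(-3))² = ((-76 - 65) + (¾)*(-⅓))² = (-141 - ¼)² = (-565/4)² = 319225/16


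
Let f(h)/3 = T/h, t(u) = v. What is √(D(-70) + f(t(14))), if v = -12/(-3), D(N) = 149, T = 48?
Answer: √185 ≈ 13.601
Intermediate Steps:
v = 4 (v = -12*(-⅓) = 4)
t(u) = 4
f(h) = 144/h (f(h) = 3*(48/h) = 144/h)
√(D(-70) + f(t(14))) = √(149 + 144/4) = √(149 + 144*(¼)) = √(149 + 36) = √185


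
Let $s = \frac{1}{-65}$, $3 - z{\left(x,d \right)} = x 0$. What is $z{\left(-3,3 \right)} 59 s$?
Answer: $- \frac{177}{65} \approx -2.7231$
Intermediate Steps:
$z{\left(x,d \right)} = 3$ ($z{\left(x,d \right)} = 3 - x 0 = 3 - 0 = 3 + 0 = 3$)
$s = - \frac{1}{65} \approx -0.015385$
$z{\left(-3,3 \right)} 59 s = 3 \cdot 59 \left(- \frac{1}{65}\right) = 177 \left(- \frac{1}{65}\right) = - \frac{177}{65}$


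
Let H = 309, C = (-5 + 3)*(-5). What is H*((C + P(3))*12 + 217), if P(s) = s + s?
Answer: 126381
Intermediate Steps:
C = 10 (C = -2*(-5) = 10)
P(s) = 2*s
H*((C + P(3))*12 + 217) = 309*((10 + 2*3)*12 + 217) = 309*((10 + 6)*12 + 217) = 309*(16*12 + 217) = 309*(192 + 217) = 309*409 = 126381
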